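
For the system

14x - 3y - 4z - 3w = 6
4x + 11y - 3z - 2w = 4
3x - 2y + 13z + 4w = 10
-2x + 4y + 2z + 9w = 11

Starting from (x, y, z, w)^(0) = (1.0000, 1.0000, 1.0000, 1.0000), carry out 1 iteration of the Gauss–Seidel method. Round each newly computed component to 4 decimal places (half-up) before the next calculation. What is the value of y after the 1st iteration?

0.4026

Iteration 1:
  x = (6 - (-3)·1.0000 - (-4)·1.0000 - (-3)·1.0000) / (14) = 1.1429
  y = (4 - (4)·1.1429 - (-3)·1.0000 - (-2)·1.0000) / (11) = 0.4026
  z = (10 - (3)·1.1429 - (-2)·0.4026 - (4)·1.0000) / (13) = 0.2597
  w = (11 - (-2)·1.1429 - (4)·0.4026 - (2)·0.2597) / (9) = 1.2396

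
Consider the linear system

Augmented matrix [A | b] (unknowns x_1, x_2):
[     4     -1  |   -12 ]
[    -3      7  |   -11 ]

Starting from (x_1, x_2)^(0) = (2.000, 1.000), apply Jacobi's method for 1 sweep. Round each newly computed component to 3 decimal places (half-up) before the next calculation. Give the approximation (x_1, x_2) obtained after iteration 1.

Iteration 1:
  x_1 = (-12 - (-1)·1.000) / (4) = -2.750
  x_2 = (-11 - (-3)·2.000) / (7) = -0.714

(-2.750, -0.714)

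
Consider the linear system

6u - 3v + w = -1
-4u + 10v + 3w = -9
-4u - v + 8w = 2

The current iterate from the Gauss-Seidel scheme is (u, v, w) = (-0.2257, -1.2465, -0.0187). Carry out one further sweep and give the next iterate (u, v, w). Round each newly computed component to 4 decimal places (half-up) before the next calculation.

One sweep:
  u = (-1 - (-3)·-1.2465 - (1)·-0.0187) / (6) = -0.7868
  v = (-9 - (-4)·-0.7868 - (3)·-0.0187) / (10) = -1.2091
  w = (2 - (-4)·-0.7868 - (-1)·-1.2091) / (8) = -0.2945

(-0.7868, -1.2091, -0.2945)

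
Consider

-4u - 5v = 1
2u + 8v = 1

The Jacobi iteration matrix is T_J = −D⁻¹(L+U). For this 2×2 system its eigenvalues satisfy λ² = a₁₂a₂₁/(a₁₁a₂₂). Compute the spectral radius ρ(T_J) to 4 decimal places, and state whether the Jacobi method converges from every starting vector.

0.5590

a₁₂a₂₁/(a₁₁a₂₂) = (-5)·(2) / ((-4)·(8)) = 0.312500
ρ = √|0.312500| = √0.312500 = 0.5590
ρ < 1, so Jacobi converges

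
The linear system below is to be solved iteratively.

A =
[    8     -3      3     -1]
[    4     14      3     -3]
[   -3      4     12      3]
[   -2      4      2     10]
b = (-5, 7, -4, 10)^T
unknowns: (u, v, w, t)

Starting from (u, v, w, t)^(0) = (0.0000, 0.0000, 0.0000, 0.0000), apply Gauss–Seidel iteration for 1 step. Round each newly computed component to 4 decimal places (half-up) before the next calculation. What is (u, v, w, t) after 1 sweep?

Iteration 1:
  u = (-5 - (-3)·0.0000 - (3)·0.0000 - (-1)·0.0000) / (8) = -0.6250
  v = (7 - (4)·-0.6250 - (3)·0.0000 - (-3)·0.0000) / (14) = 0.6786
  w = (-4 - (-3)·-0.6250 - (4)·0.6786 - (3)·0.0000) / (12) = -0.7158
  t = (10 - (-2)·-0.6250 - (4)·0.6786 - (2)·-0.7158) / (10) = 0.7467

(-0.6250, 0.6786, -0.7158, 0.7467)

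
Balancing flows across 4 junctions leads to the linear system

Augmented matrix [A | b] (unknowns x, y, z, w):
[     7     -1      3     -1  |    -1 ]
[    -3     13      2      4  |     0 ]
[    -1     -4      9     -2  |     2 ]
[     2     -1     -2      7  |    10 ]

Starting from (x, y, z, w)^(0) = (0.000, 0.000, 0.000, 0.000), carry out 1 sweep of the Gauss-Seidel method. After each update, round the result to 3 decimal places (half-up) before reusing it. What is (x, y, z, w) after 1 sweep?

Iteration 1:
  x = (-1 - (-1)·0.000 - (3)·0.000 - (-1)·0.000) / (7) = -0.143
  y = (0 - (-3)·-0.143 - (2)·0.000 - (4)·0.000) / (13) = -0.033
  z = (2 - (-1)·-0.143 - (-4)·-0.033 - (-2)·0.000) / (9) = 0.192
  w = (10 - (2)·-0.143 - (-1)·-0.033 - (-2)·0.192) / (7) = 1.520

(-0.143, -0.033, 0.192, 1.520)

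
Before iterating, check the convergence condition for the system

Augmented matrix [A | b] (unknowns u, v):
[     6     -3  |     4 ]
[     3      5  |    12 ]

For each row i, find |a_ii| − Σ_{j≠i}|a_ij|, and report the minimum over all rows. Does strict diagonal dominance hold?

2

row 1: |6| − (3) = 3
row 2: |5| − (3) = 2
minimum over rows = 2 → strictly diagonally dominant (convergence guaranteed)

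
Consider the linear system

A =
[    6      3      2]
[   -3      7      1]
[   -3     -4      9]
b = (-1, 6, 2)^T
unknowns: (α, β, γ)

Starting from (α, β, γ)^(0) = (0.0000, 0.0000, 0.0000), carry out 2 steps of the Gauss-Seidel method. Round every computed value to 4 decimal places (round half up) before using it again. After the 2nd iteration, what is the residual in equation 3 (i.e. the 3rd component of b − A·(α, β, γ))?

0.0003

Iteration 1:
  α = (-1 - (3)·0.0000 - (2)·0.0000) / (6) = -0.1667
  β = (6 - (-3)·-0.1667 - (1)·0.0000) / (7) = 0.7857
  γ = (2 - (-3)·-0.1667 - (-4)·0.7857) / (9) = 0.5159
Iteration 2:
  α = (-1 - (3)·0.7857 - (2)·0.5159) / (6) = -0.7315
  β = (6 - (-3)·-0.7315 - (1)·0.5159) / (7) = 0.4699
  γ = (2 - (-3)·-0.7315 - (-4)·0.4699) / (9) = 0.1872
Residual b − A·x = (1.6049, 0.3290, 0.0003)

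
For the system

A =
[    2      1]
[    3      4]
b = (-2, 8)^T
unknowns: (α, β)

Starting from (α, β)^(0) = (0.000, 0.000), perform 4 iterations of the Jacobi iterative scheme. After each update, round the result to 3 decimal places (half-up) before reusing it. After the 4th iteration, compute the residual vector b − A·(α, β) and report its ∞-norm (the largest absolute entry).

1.126

Iteration 1:
  α = (-2 - (1)·0.000) / (2) = -1.000
  β = (8 - (3)·0.000) / (4) = 2.000
Iteration 2:
  α = (-2 - (1)·2.000) / (2) = -2.000
  β = (8 - (3)·-1.000) / (4) = 2.750
Iteration 3:
  α = (-2 - (1)·2.750) / (2) = -2.375
  β = (8 - (3)·-2.000) / (4) = 3.500
Iteration 4:
  α = (-2 - (1)·3.500) / (2) = -2.750
  β = (8 - (3)·-2.375) / (4) = 3.781
Residual b − A·x = (-0.281, 1.126); ∞-norm = 1.126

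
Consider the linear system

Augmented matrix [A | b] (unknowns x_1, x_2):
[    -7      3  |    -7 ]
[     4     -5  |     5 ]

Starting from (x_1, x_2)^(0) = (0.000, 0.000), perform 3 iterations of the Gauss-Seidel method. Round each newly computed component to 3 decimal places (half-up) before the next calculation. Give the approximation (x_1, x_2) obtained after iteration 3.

(0.885, -0.292)

Iteration 1:
  x_1 = (-7 - (3)·0.000) / (-7) = 1.000
  x_2 = (5 - (4)·1.000) / (-5) = -0.200
Iteration 2:
  x_1 = (-7 - (3)·-0.200) / (-7) = 0.914
  x_2 = (5 - (4)·0.914) / (-5) = -0.269
Iteration 3:
  x_1 = (-7 - (3)·-0.269) / (-7) = 0.885
  x_2 = (5 - (4)·0.885) / (-5) = -0.292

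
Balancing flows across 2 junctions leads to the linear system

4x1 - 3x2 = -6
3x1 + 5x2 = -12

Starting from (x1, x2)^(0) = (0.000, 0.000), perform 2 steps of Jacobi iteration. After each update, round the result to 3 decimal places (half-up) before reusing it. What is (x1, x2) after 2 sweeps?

(-3.300, -1.500)

Iteration 1:
  x1 = (-6 - (-3)·0.000) / (4) = -1.500
  x2 = (-12 - (3)·0.000) / (5) = -2.400
Iteration 2:
  x1 = (-6 - (-3)·-2.400) / (4) = -3.300
  x2 = (-12 - (3)·-1.500) / (5) = -1.500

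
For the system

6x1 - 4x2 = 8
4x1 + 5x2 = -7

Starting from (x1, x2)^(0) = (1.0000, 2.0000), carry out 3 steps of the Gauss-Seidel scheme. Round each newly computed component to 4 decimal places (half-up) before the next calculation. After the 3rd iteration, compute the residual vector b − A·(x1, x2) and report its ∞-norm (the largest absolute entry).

6.2960

Iteration 1:
  x1 = (8 - (-4)·2.0000) / (6) = 2.6667
  x2 = (-7 - (4)·2.6667) / (5) = -3.5334
Iteration 2:
  x1 = (8 - (-4)·-3.5334) / (6) = -1.0223
  x2 = (-7 - (4)·-1.0223) / (5) = -0.5822
Iteration 3:
  x1 = (8 - (-4)·-0.5822) / (6) = 0.9452
  x2 = (-7 - (4)·0.9452) / (5) = -2.1562
Residual b − A·x = (-6.2960, 0.0002); ∞-norm = 6.2960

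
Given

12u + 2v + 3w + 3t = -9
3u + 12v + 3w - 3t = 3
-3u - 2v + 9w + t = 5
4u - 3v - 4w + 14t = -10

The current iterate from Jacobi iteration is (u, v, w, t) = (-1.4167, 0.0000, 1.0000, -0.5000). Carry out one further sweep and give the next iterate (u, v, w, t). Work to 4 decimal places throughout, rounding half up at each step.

(-0.8750, 0.2292, 0.1389, -0.0238)

One sweep:
  u = (-9 - (2)·0.0000 - (3)·1.0000 - (3)·-0.5000) / (12) = -0.8750
  v = (3 - (3)·-1.4167 - (3)·1.0000 - (-3)·-0.5000) / (12) = 0.2292
  w = (5 - (-3)·-1.4167 - (-2)·0.0000 - (1)·-0.5000) / (9) = 0.1389
  t = (-10 - (4)·-1.4167 - (-3)·0.0000 - (-4)·1.0000) / (14) = -0.0238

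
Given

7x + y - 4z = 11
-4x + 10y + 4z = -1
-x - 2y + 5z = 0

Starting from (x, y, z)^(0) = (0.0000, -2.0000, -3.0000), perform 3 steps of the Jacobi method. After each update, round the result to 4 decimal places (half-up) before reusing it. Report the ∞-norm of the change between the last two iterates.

0.8425

Iteration 1:
  x = (11 - (1)·-2.0000 - (-4)·-3.0000) / (7) = 0.1429
  y = (-1 - (-4)·0.0000 - (4)·-3.0000) / (10) = 1.1000
  z = (0 - (-1)·0.0000 - (-2)·-2.0000) / (5) = -0.8000
Iteration 2:
  x = (11 - (1)·1.1000 - (-4)·-0.8000) / (7) = 0.9571
  y = (-1 - (-4)·0.1429 - (4)·-0.8000) / (10) = 0.2772
  z = (0 - (-1)·0.1429 - (-2)·1.1000) / (5) = 0.4686
Iteration 3:
  x = (11 - (1)·0.2772 - (-4)·0.4686) / (7) = 1.7996
  y = (-1 - (-4)·0.9571 - (4)·0.4686) / (10) = 0.0954
  z = (0 - (-1)·0.9571 - (-2)·0.2772) / (5) = 0.3023
Change: (0.8425, -0.1818, -0.1663) → max |·| = 0.8425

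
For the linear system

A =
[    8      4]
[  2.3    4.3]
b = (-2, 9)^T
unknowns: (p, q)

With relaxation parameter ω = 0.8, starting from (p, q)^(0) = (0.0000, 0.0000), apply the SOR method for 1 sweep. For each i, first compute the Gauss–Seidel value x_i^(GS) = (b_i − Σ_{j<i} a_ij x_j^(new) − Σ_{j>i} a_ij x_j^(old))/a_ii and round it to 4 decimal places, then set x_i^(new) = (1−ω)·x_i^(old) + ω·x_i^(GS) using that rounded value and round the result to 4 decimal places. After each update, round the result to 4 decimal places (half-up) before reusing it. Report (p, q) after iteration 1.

(-0.2000, 1.7600)

Iteration 1:
  p: GS value = (-2 - (4)·0.0000) / (8) = -0.2500;  p ← (1−ω)·0.0000 + ω·-0.2500 = -0.2000
  q: GS value = (9 - (2.3)·-0.2000) / (4.3) = 2.2000;  q ← (1−ω)·0.0000 + ω·2.2000 = 1.7600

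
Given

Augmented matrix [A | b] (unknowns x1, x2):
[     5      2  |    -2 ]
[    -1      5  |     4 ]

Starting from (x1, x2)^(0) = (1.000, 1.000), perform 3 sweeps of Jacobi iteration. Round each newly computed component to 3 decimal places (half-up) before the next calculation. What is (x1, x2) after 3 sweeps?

(-0.656, 0.640)

Iteration 1:
  x1 = (-2 - (2)·1.000) / (5) = -0.800
  x2 = (4 - (-1)·1.000) / (5) = 1.000
Iteration 2:
  x1 = (-2 - (2)·1.000) / (5) = -0.800
  x2 = (4 - (-1)·-0.800) / (5) = 0.640
Iteration 3:
  x1 = (-2 - (2)·0.640) / (5) = -0.656
  x2 = (4 - (-1)·-0.800) / (5) = 0.640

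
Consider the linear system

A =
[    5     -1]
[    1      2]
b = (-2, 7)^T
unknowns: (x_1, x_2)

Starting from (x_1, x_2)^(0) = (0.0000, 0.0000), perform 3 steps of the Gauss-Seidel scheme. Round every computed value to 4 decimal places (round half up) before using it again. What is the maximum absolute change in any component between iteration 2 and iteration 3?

0.0740

Iteration 1:
  x_1 = (-2 - (-1)·0.0000) / (5) = -0.4000
  x_2 = (7 - (1)·-0.4000) / (2) = 3.7000
Iteration 2:
  x_1 = (-2 - (-1)·3.7000) / (5) = 0.3400
  x_2 = (7 - (1)·0.3400) / (2) = 3.3300
Iteration 3:
  x_1 = (-2 - (-1)·3.3300) / (5) = 0.2660
  x_2 = (7 - (1)·0.2660) / (2) = 3.3670
Change: (-0.0740, 0.0370) → max |·| = 0.0740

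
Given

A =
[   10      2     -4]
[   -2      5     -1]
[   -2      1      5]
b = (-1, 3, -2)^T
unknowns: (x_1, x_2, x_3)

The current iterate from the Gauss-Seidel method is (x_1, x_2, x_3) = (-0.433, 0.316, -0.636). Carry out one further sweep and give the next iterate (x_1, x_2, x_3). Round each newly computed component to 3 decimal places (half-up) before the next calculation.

(-0.418, 0.306, -0.628)

One sweep:
  x_1 = (-1 - (2)·0.316 - (-4)·-0.636) / (10) = -0.418
  x_2 = (3 - (-2)·-0.418 - (-1)·-0.636) / (5) = 0.306
  x_3 = (-2 - (-2)·-0.418 - (1)·0.306) / (5) = -0.628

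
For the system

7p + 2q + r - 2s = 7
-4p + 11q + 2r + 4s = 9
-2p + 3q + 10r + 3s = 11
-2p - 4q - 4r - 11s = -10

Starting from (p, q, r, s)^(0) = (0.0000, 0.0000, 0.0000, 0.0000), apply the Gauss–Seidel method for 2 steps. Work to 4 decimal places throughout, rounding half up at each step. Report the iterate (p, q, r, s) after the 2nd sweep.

Iteration 1:
  p = (7 - (2)·0.0000 - (1)·0.0000 - (-2)·0.0000) / (7) = 1.0000
  q = (9 - (-4)·1.0000 - (2)·0.0000 - (4)·0.0000) / (11) = 1.1818
  r = (11 - (-2)·1.0000 - (3)·1.1818 - (3)·0.0000) / (10) = 0.9455
  s = (-10 - (-2)·1.0000 - (-4)·1.1818 - (-4)·0.9455) / (-11) = -0.0463
Iteration 2:
  p = (7 - (2)·1.1818 - (1)·0.9455 - (-2)·-0.0463) / (7) = 0.5140
  q = (9 - (-4)·0.5140 - (2)·0.9455 - (4)·-0.0463) / (11) = 0.8500
  r = (11 - (-2)·0.5140 - (3)·0.8500 - (3)·-0.0463) / (10) = 0.9617
  s = (-10 - (-2)·0.5140 - (-4)·0.8500 - (-4)·0.9617) / (-11) = 0.1568

(0.5140, 0.8500, 0.9617, 0.1568)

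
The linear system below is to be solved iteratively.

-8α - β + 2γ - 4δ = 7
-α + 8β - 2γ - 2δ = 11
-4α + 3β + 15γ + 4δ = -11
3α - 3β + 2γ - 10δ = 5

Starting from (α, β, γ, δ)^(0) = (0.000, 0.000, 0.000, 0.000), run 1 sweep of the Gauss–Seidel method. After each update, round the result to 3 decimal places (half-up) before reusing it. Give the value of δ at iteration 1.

-1.386

Iteration 1:
  α = (7 - (-1)·0.000 - (2)·0.000 - (-4)·0.000) / (-8) = -0.875
  β = (11 - (-1)·-0.875 - (-2)·0.000 - (-2)·0.000) / (8) = 1.266
  γ = (-11 - (-4)·-0.875 - (3)·1.266 - (4)·0.000) / (15) = -1.220
  δ = (5 - (3)·-0.875 - (-3)·1.266 - (2)·-1.220) / (-10) = -1.386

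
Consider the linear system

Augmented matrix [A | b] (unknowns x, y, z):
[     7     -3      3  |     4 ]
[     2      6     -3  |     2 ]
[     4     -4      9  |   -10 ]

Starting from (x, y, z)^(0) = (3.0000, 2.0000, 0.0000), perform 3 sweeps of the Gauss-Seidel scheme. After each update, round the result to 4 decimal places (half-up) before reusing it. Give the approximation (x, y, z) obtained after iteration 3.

Iteration 1:
  x = (4 - (-3)·2.0000 - (3)·0.0000) / (7) = 1.4286
  y = (2 - (2)·1.4286 - (-3)·0.0000) / (6) = -0.1429
  z = (-10 - (4)·1.4286 - (-4)·-0.1429) / (9) = -1.8096
Iteration 2:
  x = (4 - (-3)·-0.1429 - (3)·-1.8096) / (7) = 1.2857
  y = (2 - (2)·1.2857 - (-3)·-1.8096) / (6) = -1.0000
  z = (-10 - (4)·1.2857 - (-4)·-1.0000) / (9) = -2.1270
Iteration 3:
  x = (4 - (-3)·-1.0000 - (3)·-2.1270) / (7) = 1.0544
  y = (2 - (2)·1.0544 - (-3)·-2.1270) / (6) = -1.0816
  z = (-10 - (4)·1.0544 - (-4)·-1.0816) / (9) = -2.0604

(1.0544, -1.0816, -2.0604)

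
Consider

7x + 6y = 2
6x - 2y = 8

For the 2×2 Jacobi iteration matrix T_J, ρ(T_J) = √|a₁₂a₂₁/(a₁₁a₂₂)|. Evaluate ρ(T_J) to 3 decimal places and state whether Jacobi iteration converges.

1.604

a₁₂a₂₁/(a₁₁a₂₂) = (6)·(6) / ((7)·(-2)) = -2.571429
ρ = √|-2.571429| = √2.571429 = 1.604
ρ > 1, so Jacobi diverges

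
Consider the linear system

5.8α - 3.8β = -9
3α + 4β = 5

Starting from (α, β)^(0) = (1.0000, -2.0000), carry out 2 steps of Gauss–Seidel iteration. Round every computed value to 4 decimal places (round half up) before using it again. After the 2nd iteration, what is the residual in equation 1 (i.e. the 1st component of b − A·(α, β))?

-10.0766

Iteration 1:
  α = (-9 - (-3.8)·-2.0000) / (5.8) = -2.8621
  β = (5 - (3)·-2.8621) / (4) = 3.3966
Iteration 2:
  α = (-9 - (-3.8)·3.3966) / (5.8) = 0.6736
  β = (5 - (3)·0.6736) / (4) = 0.7448
Residual b − A·x = (-10.0766, 0.0000)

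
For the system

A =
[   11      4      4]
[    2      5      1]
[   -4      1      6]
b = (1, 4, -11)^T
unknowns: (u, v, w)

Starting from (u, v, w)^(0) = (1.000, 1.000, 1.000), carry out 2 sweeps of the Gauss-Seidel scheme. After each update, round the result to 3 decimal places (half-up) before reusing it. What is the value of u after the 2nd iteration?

0.653

Iteration 1:
  u = (1 - (4)·1.000 - (4)·1.000) / (11) = -0.636
  v = (4 - (2)·-0.636 - (1)·1.000) / (5) = 0.854
  w = (-11 - (-4)·-0.636 - (1)·0.854) / (6) = -2.400
Iteration 2:
  u = (1 - (4)·0.854 - (4)·-2.400) / (11) = 0.653
  v = (4 - (2)·0.653 - (1)·-2.400) / (5) = 1.019
  w = (-11 - (-4)·0.653 - (1)·1.019) / (6) = -1.568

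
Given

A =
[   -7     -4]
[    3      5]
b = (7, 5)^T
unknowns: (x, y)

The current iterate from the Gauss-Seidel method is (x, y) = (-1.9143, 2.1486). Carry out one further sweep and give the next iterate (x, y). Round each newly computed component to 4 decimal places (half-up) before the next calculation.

(-2.2278, 2.3367)

One sweep:
  x = (7 - (-4)·2.1486) / (-7) = -2.2278
  y = (5 - (3)·-2.2278) / (5) = 2.3367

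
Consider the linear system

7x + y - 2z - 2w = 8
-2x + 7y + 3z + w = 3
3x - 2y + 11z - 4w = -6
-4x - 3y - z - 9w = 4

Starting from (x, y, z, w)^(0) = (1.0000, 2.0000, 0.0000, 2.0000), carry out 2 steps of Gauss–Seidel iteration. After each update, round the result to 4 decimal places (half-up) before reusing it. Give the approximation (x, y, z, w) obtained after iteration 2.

Iteration 1:
  x = (8 - (1)·2.0000 - (-2)·0.0000 - (-2)·2.0000) / (7) = 1.4286
  y = (3 - (-2)·1.4286 - (3)·0.0000 - (1)·2.0000) / (7) = 0.5510
  z = (-6 - (3)·1.4286 - (-2)·0.5510 - (-4)·2.0000) / (11) = -0.1076
  w = (4 - (-4)·1.4286 - (-3)·0.5510 - (-1)·-0.1076) / (-9) = -1.2511
Iteration 2:
  x = (8 - (1)·0.5510 - (-2)·-0.1076 - (-2)·-1.2511) / (7) = 0.6759
  y = (3 - (-2)·0.6759 - (3)·-0.1076 - (1)·-1.2511) / (7) = 0.8465
  z = (-6 - (3)·0.6759 - (-2)·0.8465 - (-4)·-1.2511) / (11) = -1.0308
  w = (4 - (-4)·0.6759 - (-3)·0.8465 - (-1)·-1.0308) / (-9) = -0.9125

(0.6759, 0.8465, -1.0308, -0.9125)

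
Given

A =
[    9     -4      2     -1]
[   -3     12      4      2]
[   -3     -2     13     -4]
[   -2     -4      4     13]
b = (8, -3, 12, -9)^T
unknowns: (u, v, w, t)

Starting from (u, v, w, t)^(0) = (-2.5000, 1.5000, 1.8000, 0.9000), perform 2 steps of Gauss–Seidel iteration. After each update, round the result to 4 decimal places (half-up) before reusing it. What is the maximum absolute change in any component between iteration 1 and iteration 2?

Iteration 1:
  u = (8 - (-4)·1.5000 - (2)·1.8000 - (-1)·0.9000) / (9) = 1.2556
  v = (-3 - (-3)·1.2556 - (4)·1.8000 - (2)·0.9000) / (12) = -0.6861
  w = (12 - (-3)·1.2556 - (-2)·-0.6861 - (-4)·0.9000) / (13) = 1.3842
  t = (-9 - (-2)·1.2556 - (-4)·-0.6861 - (4)·1.3842) / (13) = -1.1362
Iteration 2:
  u = (8 - (-4)·-0.6861 - (2)·1.3842 - (-1)·-1.1362) / (9) = 0.1501
  v = (-3 - (-3)·0.1501 - (4)·1.3842 - (2)·-1.1362) / (12) = -0.4845
  w = (12 - (-3)·0.1501 - (-2)·-0.4845 - (-4)·-1.1362) / (13) = 0.5336
  t = (-9 - (-2)·0.1501 - (-4)·-0.4845 - (4)·0.5336) / (13) = -0.9825
Change: (-1.1055, 0.2016, -0.8506, 0.1537) → max |·| = 1.1055

1.1055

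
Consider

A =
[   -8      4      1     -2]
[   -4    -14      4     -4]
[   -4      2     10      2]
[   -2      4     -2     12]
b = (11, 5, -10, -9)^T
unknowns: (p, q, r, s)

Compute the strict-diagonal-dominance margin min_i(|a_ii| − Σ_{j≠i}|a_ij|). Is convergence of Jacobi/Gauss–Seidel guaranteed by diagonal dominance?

1

row 1: |-8| − (4+1+2) = 1
row 2: |-14| − (4+4+4) = 2
row 3: |10| − (4+2+2) = 2
row 4: |12| − (2+4+2) = 4
minimum over rows = 1 → strictly diagonally dominant (convergence guaranteed)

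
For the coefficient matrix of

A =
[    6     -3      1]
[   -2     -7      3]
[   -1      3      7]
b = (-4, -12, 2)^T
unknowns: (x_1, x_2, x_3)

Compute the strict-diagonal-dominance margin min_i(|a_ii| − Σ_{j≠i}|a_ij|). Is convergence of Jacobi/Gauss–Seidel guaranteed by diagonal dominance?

row 1: |6| − (3+1) = 2
row 2: |-7| − (2+3) = 2
row 3: |7| − (1+3) = 3
minimum over rows = 2 → strictly diagonally dominant (convergence guaranteed)

2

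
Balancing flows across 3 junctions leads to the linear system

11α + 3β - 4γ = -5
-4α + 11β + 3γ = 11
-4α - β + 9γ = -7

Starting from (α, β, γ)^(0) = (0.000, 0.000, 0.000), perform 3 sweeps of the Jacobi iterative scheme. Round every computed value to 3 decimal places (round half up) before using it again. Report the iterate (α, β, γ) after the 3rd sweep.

(-1.056, 0.870, -1.110)

Iteration 1:
  α = (-5 - (3)·0.000 - (-4)·0.000) / (11) = -0.455
  β = (11 - (-4)·0.000 - (3)·0.000) / (11) = 1.000
  γ = (-7 - (-4)·0.000 - (-1)·0.000) / (9) = -0.778
Iteration 2:
  α = (-5 - (3)·1.000 - (-4)·-0.778) / (11) = -1.010
  β = (11 - (-4)·-0.455 - (3)·-0.778) / (11) = 1.047
  γ = (-7 - (-4)·-0.455 - (-1)·1.000) / (9) = -0.869
Iteration 3:
  α = (-5 - (3)·1.047 - (-4)·-0.869) / (11) = -1.056
  β = (11 - (-4)·-1.010 - (3)·-0.869) / (11) = 0.870
  γ = (-7 - (-4)·-1.010 - (-1)·1.047) / (9) = -1.110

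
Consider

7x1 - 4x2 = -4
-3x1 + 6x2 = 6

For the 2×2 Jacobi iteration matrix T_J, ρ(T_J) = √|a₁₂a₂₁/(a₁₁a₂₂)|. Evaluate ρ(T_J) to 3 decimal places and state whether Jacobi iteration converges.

0.535

a₁₂a₂₁/(a₁₁a₂₂) = (-4)·(-3) / ((7)·(6)) = 0.285714
ρ = √|0.285714| = √0.285714 = 0.535
ρ < 1, so Jacobi converges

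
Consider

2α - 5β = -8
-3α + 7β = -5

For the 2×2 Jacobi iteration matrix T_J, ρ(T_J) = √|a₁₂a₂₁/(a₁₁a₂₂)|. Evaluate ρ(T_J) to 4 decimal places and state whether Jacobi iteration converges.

a₁₂a₂₁/(a₁₁a₂₂) = (-5)·(-3) / ((2)·(7)) = 1.071429
ρ = √|1.071429| = √1.071429 = 1.0351
ρ > 1, so Jacobi diverges

1.0351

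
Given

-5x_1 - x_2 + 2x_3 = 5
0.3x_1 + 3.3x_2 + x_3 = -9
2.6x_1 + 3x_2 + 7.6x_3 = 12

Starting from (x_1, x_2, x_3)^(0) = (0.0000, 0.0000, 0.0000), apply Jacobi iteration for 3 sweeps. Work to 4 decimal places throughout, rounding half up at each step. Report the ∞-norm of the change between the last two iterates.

Iteration 1:
  x_1 = (5 - (-1)·0.0000 - (2)·0.0000) / (-5) = -1.0000
  x_2 = (-9 - (0.3)·0.0000 - (1)·0.0000) / (3.3) = -2.7273
  x_3 = (12 - (2.6)·0.0000 - (3)·0.0000) / (7.6) = 1.5789
Iteration 2:
  x_1 = (5 - (-1)·-2.7273 - (2)·1.5789) / (-5) = 0.1770
  x_2 = (-9 - (0.3)·-1.0000 - (1)·1.5789) / (3.3) = -3.1148
  x_3 = (12 - (2.6)·-1.0000 - (3)·-2.7273) / (7.6) = 2.9976
Iteration 3:
  x_1 = (5 - (-1)·-3.1148 - (2)·2.9976) / (-5) = 0.8220
  x_2 = (-9 - (0.3)·0.1770 - (1)·2.9976) / (3.3) = -3.6517
  x_3 = (12 - (2.6)·0.1770 - (3)·-3.1148) / (7.6) = 2.7479
Change: (0.6450, -0.5369, -0.2497) → max |·| = 0.6450

0.6450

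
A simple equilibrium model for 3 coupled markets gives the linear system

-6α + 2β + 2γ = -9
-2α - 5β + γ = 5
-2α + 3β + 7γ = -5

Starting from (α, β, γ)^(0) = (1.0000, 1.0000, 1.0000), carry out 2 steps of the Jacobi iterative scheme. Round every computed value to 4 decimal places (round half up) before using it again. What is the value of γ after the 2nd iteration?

Iteration 1:
  α = (-9 - (2)·1.0000 - (2)·1.0000) / (-6) = 2.1667
  β = (5 - (-2)·1.0000 - (1)·1.0000) / (-5) = -1.2000
  γ = (-5 - (-2)·1.0000 - (3)·1.0000) / (7) = -0.8571
Iteration 2:
  α = (-9 - (2)·-1.2000 - (2)·-0.8571) / (-6) = 0.8143
  β = (5 - (-2)·2.1667 - (1)·-0.8571) / (-5) = -2.0381
  γ = (-5 - (-2)·2.1667 - (3)·-1.2000) / (7) = 0.4191

0.4191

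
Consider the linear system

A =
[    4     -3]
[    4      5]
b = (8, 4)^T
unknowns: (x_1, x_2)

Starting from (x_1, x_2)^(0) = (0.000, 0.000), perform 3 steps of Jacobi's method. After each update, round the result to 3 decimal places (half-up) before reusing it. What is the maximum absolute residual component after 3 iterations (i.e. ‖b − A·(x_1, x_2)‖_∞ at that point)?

Iteration 1:
  x_1 = (8 - (-3)·0.000) / (4) = 2.000
  x_2 = (4 - (4)·0.000) / (5) = 0.800
Iteration 2:
  x_1 = (8 - (-3)·0.800) / (4) = 2.600
  x_2 = (4 - (4)·2.000) / (5) = -0.800
Iteration 3:
  x_1 = (8 - (-3)·-0.800) / (4) = 1.400
  x_2 = (4 - (4)·2.600) / (5) = -1.280
Residual b − A·x = (-1.440, 4.800); ∞-norm = 4.800

4.800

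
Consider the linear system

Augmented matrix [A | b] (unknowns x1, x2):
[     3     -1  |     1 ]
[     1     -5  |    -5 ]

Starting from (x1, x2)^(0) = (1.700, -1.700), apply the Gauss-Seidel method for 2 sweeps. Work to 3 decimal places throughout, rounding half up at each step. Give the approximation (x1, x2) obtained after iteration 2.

(0.651, 1.130)

Iteration 1:
  x1 = (1 - (-1)·-1.700) / (3) = -0.233
  x2 = (-5 - (1)·-0.233) / (-5) = 0.953
Iteration 2:
  x1 = (1 - (-1)·0.953) / (3) = 0.651
  x2 = (-5 - (1)·0.651) / (-5) = 1.130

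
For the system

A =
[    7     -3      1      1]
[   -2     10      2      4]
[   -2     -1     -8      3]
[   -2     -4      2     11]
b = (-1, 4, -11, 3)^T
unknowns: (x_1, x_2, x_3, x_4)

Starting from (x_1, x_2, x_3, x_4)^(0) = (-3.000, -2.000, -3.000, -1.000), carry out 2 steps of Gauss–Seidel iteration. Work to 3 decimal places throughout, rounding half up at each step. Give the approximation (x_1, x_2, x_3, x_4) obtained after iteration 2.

(0.214, 0.054, 1.503, 0.058)

Iteration 1:
  x_1 = (-1 - (-3)·-2.000 - (1)·-3.000 - (1)·-1.000) / (7) = -0.429
  x_2 = (4 - (-2)·-0.429 - (2)·-3.000 - (4)·-1.000) / (10) = 1.314
  x_3 = (-11 - (-2)·-0.429 - (-1)·1.314 - (3)·-1.000) / (-8) = 0.943
  x_4 = (3 - (-2)·-0.429 - (-4)·1.314 - (2)·0.943) / (11) = 0.501
Iteration 2:
  x_1 = (-1 - (-3)·1.314 - (1)·0.943 - (1)·0.501) / (7) = 0.214
  x_2 = (4 - (-2)·0.214 - (2)·0.943 - (4)·0.501) / (10) = 0.054
  x_3 = (-11 - (-2)·0.214 - (-1)·0.054 - (3)·0.501) / (-8) = 1.503
  x_4 = (3 - (-2)·0.214 - (-4)·0.054 - (2)·1.503) / (11) = 0.058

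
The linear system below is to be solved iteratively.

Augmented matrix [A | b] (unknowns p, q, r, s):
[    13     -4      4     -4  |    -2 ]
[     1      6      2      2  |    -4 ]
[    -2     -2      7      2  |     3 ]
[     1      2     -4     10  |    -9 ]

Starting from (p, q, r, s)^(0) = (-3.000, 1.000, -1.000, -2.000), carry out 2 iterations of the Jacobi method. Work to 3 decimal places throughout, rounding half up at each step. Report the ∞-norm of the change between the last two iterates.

1.217

Iteration 1:
  p = (-2 - (-4)·1.000 - (4)·-1.000 - (-4)·-2.000) / (13) = -0.154
  q = (-4 - (1)·-3.000 - (2)·-1.000 - (2)·-2.000) / (6) = 0.833
  r = (3 - (-2)·-3.000 - (-2)·1.000 - (2)·-2.000) / (7) = 0.429
  s = (-9 - (1)·-3.000 - (2)·1.000 - (-4)·-1.000) / (10) = -1.200
Iteration 2:
  p = (-2 - (-4)·0.833 - (4)·0.429 - (-4)·-1.200) / (13) = -0.399
  q = (-4 - (1)·-0.154 - (2)·0.429 - (2)·-1.200) / (6) = -0.384
  r = (3 - (-2)·-0.154 - (-2)·0.833 - (2)·-1.200) / (7) = 0.965
  s = (-9 - (1)·-0.154 - (2)·0.833 - (-4)·0.429) / (10) = -0.880
Change: (-0.245, -1.217, 0.536, 0.320) → max |·| = 1.217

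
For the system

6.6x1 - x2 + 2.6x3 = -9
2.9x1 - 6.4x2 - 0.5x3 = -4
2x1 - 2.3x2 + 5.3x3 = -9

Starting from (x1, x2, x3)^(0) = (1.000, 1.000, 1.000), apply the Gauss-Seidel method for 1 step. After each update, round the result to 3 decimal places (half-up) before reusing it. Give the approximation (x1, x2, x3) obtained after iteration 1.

Iteration 1:
  x1 = (-9 - (-1)·1.000 - (2.6)·1.000) / (6.6) = -1.606
  x2 = (-4 - (2.9)·-1.606 - (-0.5)·1.000) / (-6.4) = -0.181
  x3 = (-9 - (2)·-1.606 - (-2.3)·-0.181) / (5.3) = -1.171

(-1.606, -0.181, -1.171)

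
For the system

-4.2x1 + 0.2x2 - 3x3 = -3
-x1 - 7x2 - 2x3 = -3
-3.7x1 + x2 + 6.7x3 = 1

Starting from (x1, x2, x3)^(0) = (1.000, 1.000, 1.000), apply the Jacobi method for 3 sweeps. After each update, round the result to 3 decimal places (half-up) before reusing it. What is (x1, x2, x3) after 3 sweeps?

(0.601, 0.333, 0.287)

Iteration 1:
  x1 = (-3 - (0.2)·1.000 - (-3)·1.000) / (-4.2) = 0.048
  x2 = (-3 - (-1)·1.000 - (-2)·1.000) / (-7) = 0.000
  x3 = (1 - (-3.7)·1.000 - (1)·1.000) / (6.7) = 0.552
Iteration 2:
  x1 = (-3 - (0.2)·0.000 - (-3)·0.552) / (-4.2) = 0.320
  x2 = (-3 - (-1)·0.048 - (-2)·0.552) / (-7) = 0.264
  x3 = (1 - (-3.7)·0.048 - (1)·0.000) / (6.7) = 0.176
Iteration 3:
  x1 = (-3 - (0.2)·0.264 - (-3)·0.176) / (-4.2) = 0.601
  x2 = (-3 - (-1)·0.320 - (-2)·0.176) / (-7) = 0.333
  x3 = (1 - (-3.7)·0.320 - (1)·0.264) / (6.7) = 0.287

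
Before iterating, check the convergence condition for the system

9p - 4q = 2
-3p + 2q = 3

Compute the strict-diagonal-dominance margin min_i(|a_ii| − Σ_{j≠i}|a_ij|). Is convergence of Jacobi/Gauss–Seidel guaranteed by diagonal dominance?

row 1: |9| − (4) = 5
row 2: |2| − (3) = -1
minimum over rows = -1 → not strictly diagonally dominant

-1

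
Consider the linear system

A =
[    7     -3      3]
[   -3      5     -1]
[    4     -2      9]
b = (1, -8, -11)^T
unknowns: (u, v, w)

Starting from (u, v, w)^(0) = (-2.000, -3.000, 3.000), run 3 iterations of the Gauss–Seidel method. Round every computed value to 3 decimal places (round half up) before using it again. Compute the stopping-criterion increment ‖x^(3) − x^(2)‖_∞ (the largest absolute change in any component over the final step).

0.462

Iteration 1:
  u = (1 - (-3)·-3.000 - (3)·3.000) / (7) = -2.429
  v = (-8 - (-3)·-2.429 - (-1)·3.000) / (5) = -2.457
  w = (-11 - (4)·-2.429 - (-2)·-2.457) / (9) = -0.689
Iteration 2:
  u = (1 - (-3)·-2.457 - (3)·-0.689) / (7) = -0.615
  v = (-8 - (-3)·-0.615 - (-1)·-0.689) / (5) = -2.107
  w = (-11 - (4)·-0.615 - (-2)·-2.107) / (9) = -1.417
Iteration 3:
  u = (1 - (-3)·-2.107 - (3)·-1.417) / (7) = -0.153
  v = (-8 - (-3)·-0.153 - (-1)·-1.417) / (5) = -1.975
  w = (-11 - (4)·-0.153 - (-2)·-1.975) / (9) = -1.593
Change: (0.462, 0.132, -0.176) → max |·| = 0.462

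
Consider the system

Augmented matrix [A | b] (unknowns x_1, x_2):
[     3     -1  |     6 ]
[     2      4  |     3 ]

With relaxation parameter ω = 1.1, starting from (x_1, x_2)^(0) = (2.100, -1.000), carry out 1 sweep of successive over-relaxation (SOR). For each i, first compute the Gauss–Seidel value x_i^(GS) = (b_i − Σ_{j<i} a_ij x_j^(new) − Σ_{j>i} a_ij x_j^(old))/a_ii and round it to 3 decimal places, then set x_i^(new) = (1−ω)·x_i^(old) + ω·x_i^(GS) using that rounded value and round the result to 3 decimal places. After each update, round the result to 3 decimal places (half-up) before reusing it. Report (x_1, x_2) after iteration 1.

(1.624, 0.032)

Iteration 1:
  x_1: GS value = (6 - (-1)·-1.000) / (3) = 1.667;  x_1 ← (1−ω)·2.100 + ω·1.667 = 1.624
  x_2: GS value = (3 - (2)·1.624) / (4) = -0.062;  x_2 ← (1−ω)·-1.000 + ω·-0.062 = 0.032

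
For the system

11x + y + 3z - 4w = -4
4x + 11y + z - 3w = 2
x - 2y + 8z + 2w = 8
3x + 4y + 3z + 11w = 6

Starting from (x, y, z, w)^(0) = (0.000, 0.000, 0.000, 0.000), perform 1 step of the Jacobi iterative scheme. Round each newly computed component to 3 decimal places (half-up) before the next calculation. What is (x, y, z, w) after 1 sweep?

(-0.364, 0.182, 1.000, 0.545)

Iteration 1:
  x = (-4 - (1)·0.000 - (3)·0.000 - (-4)·0.000) / (11) = -0.364
  y = (2 - (4)·0.000 - (1)·0.000 - (-3)·0.000) / (11) = 0.182
  z = (8 - (1)·0.000 - (-2)·0.000 - (2)·0.000) / (8) = 1.000
  w = (6 - (3)·0.000 - (4)·0.000 - (3)·0.000) / (11) = 0.545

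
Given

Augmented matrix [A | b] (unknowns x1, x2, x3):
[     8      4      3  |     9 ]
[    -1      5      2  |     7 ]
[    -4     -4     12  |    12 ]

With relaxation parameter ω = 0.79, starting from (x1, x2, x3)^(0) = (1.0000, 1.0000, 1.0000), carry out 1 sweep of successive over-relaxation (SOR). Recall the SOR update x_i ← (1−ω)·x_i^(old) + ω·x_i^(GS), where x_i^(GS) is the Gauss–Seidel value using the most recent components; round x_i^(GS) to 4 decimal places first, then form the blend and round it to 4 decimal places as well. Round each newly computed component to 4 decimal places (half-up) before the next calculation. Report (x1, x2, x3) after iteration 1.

(0.4075, 1.0644, 1.3876)

Iteration 1:
  x1: GS value = (9 - (4)·1.0000 - (3)·1.0000) / (8) = 0.2500;  x1 ← (1−ω)·1.0000 + ω·0.2500 = 0.4075
  x2: GS value = (7 - (-1)·0.4075 - (2)·1.0000) / (5) = 1.0815;  x2 ← (1−ω)·1.0000 + ω·1.0815 = 1.0644
  x3: GS value = (12 - (-4)·0.4075 - (-4)·1.0644) / (12) = 1.4906;  x3 ← (1−ω)·1.0000 + ω·1.4906 = 1.3876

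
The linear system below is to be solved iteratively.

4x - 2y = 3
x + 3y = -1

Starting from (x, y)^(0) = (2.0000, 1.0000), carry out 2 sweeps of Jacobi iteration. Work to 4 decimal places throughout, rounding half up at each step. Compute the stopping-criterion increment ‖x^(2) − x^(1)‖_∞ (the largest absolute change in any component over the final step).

Iteration 1:
  x = (3 - (-2)·1.0000) / (4) = 1.2500
  y = (-1 - (1)·2.0000) / (3) = -1.0000
Iteration 2:
  x = (3 - (-2)·-1.0000) / (4) = 0.2500
  y = (-1 - (1)·1.2500) / (3) = -0.7500
Change: (-1.0000, 0.2500) → max |·| = 1.0000

1.0000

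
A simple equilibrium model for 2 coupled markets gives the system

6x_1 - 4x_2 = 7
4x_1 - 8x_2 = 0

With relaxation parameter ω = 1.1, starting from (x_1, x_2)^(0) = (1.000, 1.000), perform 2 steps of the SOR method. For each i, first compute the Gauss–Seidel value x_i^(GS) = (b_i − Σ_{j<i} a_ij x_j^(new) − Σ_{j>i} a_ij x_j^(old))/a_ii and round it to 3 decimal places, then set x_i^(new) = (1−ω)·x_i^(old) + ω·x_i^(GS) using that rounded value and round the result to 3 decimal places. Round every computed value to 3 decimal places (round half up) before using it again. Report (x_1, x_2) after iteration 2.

(1.792, 0.890)

Iteration 1:
  x_1: GS value = (7 - (-4)·1.000) / (6) = 1.833;  x_1 ← (1−ω)·1.000 + ω·1.833 = 1.916
  x_2: GS value = (0 - (4)·1.916) / (-8) = 0.958;  x_2 ← (1−ω)·1.000 + ω·0.958 = 0.954
Iteration 2:
  x_1: GS value = (7 - (-4)·0.954) / (6) = 1.803;  x_1 ← (1−ω)·1.916 + ω·1.803 = 1.792
  x_2: GS value = (0 - (4)·1.792) / (-8) = 0.896;  x_2 ← (1−ω)·0.954 + ω·0.896 = 0.890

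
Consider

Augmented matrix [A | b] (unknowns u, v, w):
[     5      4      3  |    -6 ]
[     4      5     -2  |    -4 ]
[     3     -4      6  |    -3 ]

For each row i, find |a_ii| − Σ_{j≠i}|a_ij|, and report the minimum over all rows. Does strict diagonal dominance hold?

-2

row 1: |5| − (4+3) = -2
row 2: |5| − (4+2) = -1
row 3: |6| − (3+4) = -1
minimum over rows = -2 → not strictly diagonally dominant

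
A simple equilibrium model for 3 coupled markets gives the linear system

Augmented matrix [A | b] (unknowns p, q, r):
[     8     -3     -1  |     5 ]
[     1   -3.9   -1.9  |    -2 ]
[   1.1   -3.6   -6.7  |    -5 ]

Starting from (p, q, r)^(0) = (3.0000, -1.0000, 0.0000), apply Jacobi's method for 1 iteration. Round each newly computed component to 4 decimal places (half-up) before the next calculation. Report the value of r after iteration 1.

Iteration 1:
  p = (5 - (-3)·-1.0000 - (-1)·0.0000) / (8) = 0.2500
  q = (-2 - (1)·3.0000 - (-1.9)·0.0000) / (-3.9) = 1.2821
  r = (-5 - (1.1)·3.0000 - (-3.6)·-1.0000) / (-6.7) = 1.7761

1.7761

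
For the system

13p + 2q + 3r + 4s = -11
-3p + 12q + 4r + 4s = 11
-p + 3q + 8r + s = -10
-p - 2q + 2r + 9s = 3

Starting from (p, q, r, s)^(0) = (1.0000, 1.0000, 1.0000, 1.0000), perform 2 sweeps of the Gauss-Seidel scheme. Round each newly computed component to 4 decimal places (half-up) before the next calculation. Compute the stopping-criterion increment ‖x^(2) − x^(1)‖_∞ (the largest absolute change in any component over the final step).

1.2454

Iteration 1:
  p = (-11 - (2)·1.0000 - (3)·1.0000 - (4)·1.0000) / (13) = -1.5385
  q = (11 - (-3)·-1.5385 - (4)·1.0000 - (4)·1.0000) / (12) = -0.1346
  r = (-10 - (-1)·-1.5385 - (3)·-0.1346 - (1)·1.0000) / (8) = -1.5168
  s = (3 - (-1)·-1.5385 - (-2)·-0.1346 - (2)·-1.5168) / (9) = 0.4695
Iteration 2:
  p = (-11 - (2)·-0.1346 - (3)·-1.5168 - (4)·0.4695) / (13) = -0.6199
  q = (11 - (-3)·-0.6199 - (4)·-1.5168 - (4)·0.4695) / (12) = 1.1108
  r = (-10 - (-1)·-0.6199 - (3)·1.1108 - (1)·0.4695) / (8) = -1.8027
  s = (3 - (-1)·-0.6199 - (-2)·1.1108 - (2)·-1.8027) / (9) = 0.9119
Change: (0.9186, 1.2454, -0.2859, 0.4424) → max |·| = 1.2454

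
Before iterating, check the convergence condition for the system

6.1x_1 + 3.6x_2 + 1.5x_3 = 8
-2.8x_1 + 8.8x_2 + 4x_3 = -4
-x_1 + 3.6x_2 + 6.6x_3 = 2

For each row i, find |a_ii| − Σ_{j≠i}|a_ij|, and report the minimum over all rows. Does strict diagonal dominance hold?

row 1: |6.1| − (3.6+1.5) = 1
row 2: |8.8| − (2.8+4) = 2
row 3: |6.6| − (1+3.6) = 2
minimum over rows = 1 → strictly diagonally dominant (convergence guaranteed)

1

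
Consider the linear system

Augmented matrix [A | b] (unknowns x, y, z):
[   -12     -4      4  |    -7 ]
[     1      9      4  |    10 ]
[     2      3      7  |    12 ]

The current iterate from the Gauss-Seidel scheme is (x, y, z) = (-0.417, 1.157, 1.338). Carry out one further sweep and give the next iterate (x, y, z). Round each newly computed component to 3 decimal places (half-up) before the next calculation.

One sweep:
  x = (-7 - (-4)·1.157 - (4)·1.338) / (-12) = 0.644
  y = (10 - (1)·0.644 - (4)·1.338) / (9) = 0.445
  z = (12 - (2)·0.644 - (3)·0.445) / (7) = 1.340

(0.644, 0.445, 1.340)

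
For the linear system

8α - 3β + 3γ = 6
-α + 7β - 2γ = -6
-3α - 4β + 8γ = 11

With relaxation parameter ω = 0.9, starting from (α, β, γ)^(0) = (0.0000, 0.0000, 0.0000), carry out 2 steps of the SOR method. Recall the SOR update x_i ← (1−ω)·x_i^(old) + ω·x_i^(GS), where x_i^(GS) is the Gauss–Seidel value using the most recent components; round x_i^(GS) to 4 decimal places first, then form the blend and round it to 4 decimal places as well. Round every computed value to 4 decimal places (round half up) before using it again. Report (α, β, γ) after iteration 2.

Iteration 1:
  α: GS value = (6 - (-3)·0.0000 - (3)·0.0000) / (8) = 0.7500;  α ← (1−ω)·0.0000 + ω·0.7500 = 0.6750
  β: GS value = (-6 - (-1)·0.6750 - (-2)·0.0000) / (7) = -0.7607;  β ← (1−ω)·0.0000 + ω·-0.7607 = -0.6846
  γ: GS value = (11 - (-3)·0.6750 - (-4)·-0.6846) / (8) = 1.2858;  γ ← (1−ω)·0.0000 + ω·1.2858 = 1.1572
Iteration 2:
  α: GS value = (6 - (-3)·-0.6846 - (3)·1.1572) / (8) = 0.0593;  α ← (1−ω)·0.6750 + ω·0.0593 = 0.1209
  β: GS value = (-6 - (-1)·0.1209 - (-2)·1.1572) / (7) = -0.5092;  β ← (1−ω)·-0.6846 + ω·-0.5092 = -0.5267
  γ: GS value = (11 - (-3)·0.1209 - (-4)·-0.5267) / (8) = 1.1570;  γ ← (1−ω)·1.1572 + ω·1.1570 = 1.1570

(0.1209, -0.5267, 1.1570)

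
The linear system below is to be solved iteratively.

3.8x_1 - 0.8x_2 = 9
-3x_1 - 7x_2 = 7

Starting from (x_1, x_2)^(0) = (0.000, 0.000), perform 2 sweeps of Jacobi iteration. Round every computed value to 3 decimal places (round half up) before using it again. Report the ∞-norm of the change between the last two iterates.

1.015

Iteration 1:
  x_1 = (9 - (-0.8)·0.000) / (3.8) = 2.368
  x_2 = (7 - (-3)·0.000) / (-7) = -1.000
Iteration 2:
  x_1 = (9 - (-0.8)·-1.000) / (3.8) = 2.158
  x_2 = (7 - (-3)·2.368) / (-7) = -2.015
Change: (-0.210, -1.015) → max |·| = 1.015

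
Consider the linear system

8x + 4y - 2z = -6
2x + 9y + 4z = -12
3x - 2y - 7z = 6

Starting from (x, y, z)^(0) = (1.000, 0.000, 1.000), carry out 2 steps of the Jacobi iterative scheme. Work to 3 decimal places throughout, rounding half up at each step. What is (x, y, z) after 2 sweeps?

(0.143, -1.032, -0.500)

Iteration 1:
  x = (-6 - (4)·0.000 - (-2)·1.000) / (8) = -0.500
  y = (-12 - (2)·1.000 - (4)·1.000) / (9) = -2.000
  z = (6 - (3)·1.000 - (-2)·0.000) / (-7) = -0.429
Iteration 2:
  x = (-6 - (4)·-2.000 - (-2)·-0.429) / (8) = 0.143
  y = (-12 - (2)·-0.500 - (4)·-0.429) / (9) = -1.032
  z = (6 - (3)·-0.500 - (-2)·-2.000) / (-7) = -0.500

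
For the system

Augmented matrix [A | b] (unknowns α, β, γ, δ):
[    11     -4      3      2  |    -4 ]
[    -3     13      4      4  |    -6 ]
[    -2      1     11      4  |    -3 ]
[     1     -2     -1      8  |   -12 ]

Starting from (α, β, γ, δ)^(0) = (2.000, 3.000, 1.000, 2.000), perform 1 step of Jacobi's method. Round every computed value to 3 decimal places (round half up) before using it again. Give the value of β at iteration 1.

Iteration 1:
  α = (-4 - (-4)·3.000 - (3)·1.000 - (2)·2.000) / (11) = 0.091
  β = (-6 - (-3)·2.000 - (4)·1.000 - (4)·2.000) / (13) = -0.923
  γ = (-3 - (-2)·2.000 - (1)·3.000 - (4)·2.000) / (11) = -0.909
  δ = (-12 - (1)·2.000 - (-2)·3.000 - (-1)·1.000) / (8) = -0.875

-0.923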